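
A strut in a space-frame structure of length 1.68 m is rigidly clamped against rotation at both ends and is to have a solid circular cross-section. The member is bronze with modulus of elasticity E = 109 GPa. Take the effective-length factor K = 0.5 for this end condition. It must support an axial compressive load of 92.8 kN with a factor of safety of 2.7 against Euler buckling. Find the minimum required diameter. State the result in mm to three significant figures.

Required P_cr = n·P = 2.7 × 92.8 = 250.6 kN
L_e = K·L = 0.5 × 1.68 = 0.8400 m
Required I = P_cr·L_e²/(π²E) = 2.506×10^5 × 0.8400² / (π² × 1.09×10^11) = 1.643×10^-7 m⁴
I_req = 1.643×10^5 mm⁴
Solid circle: I = πd⁴/64  ⇒  d = (64I/π)^(1/4) = (64×1.643×10^5/π)^(1/4) = 42.8 mm

d ≈ 42.8 mm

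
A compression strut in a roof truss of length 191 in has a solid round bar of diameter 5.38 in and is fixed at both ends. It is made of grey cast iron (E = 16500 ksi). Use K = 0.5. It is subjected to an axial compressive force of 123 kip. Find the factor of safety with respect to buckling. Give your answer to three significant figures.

I = πd⁴/64 = π×5.38⁴/64 = 41.12 in⁴
Effective length L_e = K·L = 0.5 × 191 = 95.50 in
P_cr = π²EI / L_e² = π² × 16500×10³ × 41.12 / 95.50² = 7.343×10^5 lb
Factor of safety n = P_cr / P = 734.30 / 123 = 5.97

n ≈ 5.97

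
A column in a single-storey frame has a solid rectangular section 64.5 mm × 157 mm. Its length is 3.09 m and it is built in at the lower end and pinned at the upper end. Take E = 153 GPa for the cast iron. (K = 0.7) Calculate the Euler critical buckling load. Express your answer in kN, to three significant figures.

P_cr ≈ 1130 kN

Buckling occurs about the weak axis: I_min = h·b³/12 with b = 64.5 mm (the shorter side).
I_min = 157×64.5³/12 = 3.511×10^6 mm⁴
I = 3.511×10^6 mm⁴ = 3.511×10^-6 m⁴
Effective length L_e = K·L = 0.7 × 3.09 = 2.163 m
P_cr = π²EI / L_e² = π² × 153×10⁹ × 3.511×10^-6 / 2.163² = 1.133×10^6 N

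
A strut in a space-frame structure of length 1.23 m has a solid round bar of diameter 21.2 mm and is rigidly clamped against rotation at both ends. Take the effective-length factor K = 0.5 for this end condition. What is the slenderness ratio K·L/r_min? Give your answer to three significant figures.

I = πd⁴/64 = π×21.2⁴/64 = 9.915×10^3 mm⁴
A = 353.0 mm²;  r_min = √(I/A) = √(9.915×10^3/353.0) = 5.300 mm
L_e = K·L = 0.5 × 1.23 m = 0.6150 m = 615.00 mm
λ = L_e / r_min = 615.00 / 5.300 = 116

λ ≈ 116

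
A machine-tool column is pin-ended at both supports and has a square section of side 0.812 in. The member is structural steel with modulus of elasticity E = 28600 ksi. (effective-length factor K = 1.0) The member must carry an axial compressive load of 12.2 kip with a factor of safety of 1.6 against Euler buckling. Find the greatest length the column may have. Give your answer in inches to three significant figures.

I = a⁴/12 = 0.812⁴/12 = 3.623×10^-2 in⁴
Required critical load P_cr = n·P = 1.6 × 12.2 = 19.52 kip = 1.952×10^4 lb
From P_cr = π²EI/(K·L)²:  L = (1/K)·√(π²EI/P_cr) = (1/1)·√(π²×2.86×10^7×3.623×10^-2/1.952×10^4)
L = 22.9 in

L_max ≈ 22.9 in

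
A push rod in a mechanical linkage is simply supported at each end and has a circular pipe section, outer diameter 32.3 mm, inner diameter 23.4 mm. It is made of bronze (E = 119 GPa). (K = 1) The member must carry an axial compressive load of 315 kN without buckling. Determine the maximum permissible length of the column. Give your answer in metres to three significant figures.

L_max ≈ 0.380 m

d_o = 32.3 mm, d_i = 23.4 mm
I = π(d_o⁴ − d_i⁴)/64 = π(32.3⁴ − 23.40⁴)/64 = 3.871×10^4 mm⁴
I = 3.871×10^-8 m⁴
At the buckling limit P_cr = P = 3.150×10^5 N
From P_cr = π²EI/(K·L)²:  L = (1/K)·√(π²EI/P_cr) = (1/1)·√(π²×1.19×10^11×3.871×10^-8/3.150×10^5)
L = 0.380 m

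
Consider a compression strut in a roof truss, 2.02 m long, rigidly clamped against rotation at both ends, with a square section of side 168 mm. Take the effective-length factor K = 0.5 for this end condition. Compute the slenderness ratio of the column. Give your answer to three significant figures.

For a square r = a/√12 = 168/√12 = 48.50 mm
L_e = K·L = 0.5 × 2.02 m = 1.010 m = 1010.0 mm
λ = L_e / r_min = 1010.0 / 48.50 = 20.8

λ ≈ 20.8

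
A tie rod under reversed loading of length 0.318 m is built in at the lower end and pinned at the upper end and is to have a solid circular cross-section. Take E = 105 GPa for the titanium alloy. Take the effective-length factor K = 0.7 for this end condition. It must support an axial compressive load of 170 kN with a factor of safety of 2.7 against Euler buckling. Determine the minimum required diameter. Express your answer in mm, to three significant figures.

Required P_cr = n·P = 2.7 × 170 = 459.0 kN
L_e = K·L = 0.7 × 0.318 = 0.2226 m
Required I = P_cr·L_e²/(π²E) = 4.590×10^5 × 0.2226² / (π² × 1.05×10^11) = 2.195×10^-8 m⁴
I_req = 2.195×10^4 mm⁴
Solid circle: I = πd⁴/64  ⇒  d = (64I/π)^(1/4) = (64×2.195×10^4/π)^(1/4) = 25.9 mm

d ≈ 25.9 mm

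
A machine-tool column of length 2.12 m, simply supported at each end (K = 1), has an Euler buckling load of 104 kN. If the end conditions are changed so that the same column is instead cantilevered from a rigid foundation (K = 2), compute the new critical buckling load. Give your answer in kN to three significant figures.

P_cr ∝ 1/K², so P_cr,new = P_cr,old × (K_old/K_new)² = 104 × (1/2)²
= 104 × 0.2500 = 26.0 kN

P_cr ≈ 26.0 kN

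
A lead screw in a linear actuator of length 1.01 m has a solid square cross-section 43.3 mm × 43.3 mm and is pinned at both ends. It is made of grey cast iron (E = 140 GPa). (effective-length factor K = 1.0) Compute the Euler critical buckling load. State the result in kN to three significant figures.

P_cr ≈ 397 kN

I = a⁴/12 = 43.3⁴/12 = 2.929×10^5 mm⁴
I = 2.929×10^5 mm⁴ = 2.929×10^-7 m⁴
Effective length L_e = K·L = 1 × 1.01 = 1.010 m
P_cr = π²EI / L_e² = π² × 140×10⁹ × 2.929×10^-7 / 1.010² = 3.968×10^5 N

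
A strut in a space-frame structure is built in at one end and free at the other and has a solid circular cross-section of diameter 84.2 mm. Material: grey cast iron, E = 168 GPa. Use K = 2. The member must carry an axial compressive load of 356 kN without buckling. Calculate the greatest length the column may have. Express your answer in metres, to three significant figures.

L_max ≈ 1.69 m

I = πd⁴/64 = π×84.2⁴/64 = 2.467×10^6 mm⁴
I = 2.467×10^-6 m⁴
At the buckling limit P_cr = P = 3.560×10^5 N
From P_cr = π²EI/(K·L)²:  L = (1/K)·√(π²EI/P_cr) = (1/2)·√(π²×1.68×10^11×2.467×10^-6/3.560×10^5)
L = 1.69 m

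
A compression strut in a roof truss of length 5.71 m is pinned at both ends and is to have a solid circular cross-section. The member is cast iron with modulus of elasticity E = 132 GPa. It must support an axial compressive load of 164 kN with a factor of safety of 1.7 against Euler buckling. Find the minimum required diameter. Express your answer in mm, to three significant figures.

d ≈ 109 mm

Required P_cr = n·P = 1.7 × 164 = 278.8 kN
L_e = K·L = 1 × 5.71 = 5.710 m
Required I = P_cr·L_e²/(π²E) = 2.788×10^5 × 5.710² / (π² × 1.32×10^11) = 6.977×10^-6 m⁴
I_req = 6.977×10^6 mm⁴
Solid circle: I = πd⁴/64  ⇒  d = (64I/π)^(1/4) = (64×6.977×10^6/π)^(1/4) = 109 mm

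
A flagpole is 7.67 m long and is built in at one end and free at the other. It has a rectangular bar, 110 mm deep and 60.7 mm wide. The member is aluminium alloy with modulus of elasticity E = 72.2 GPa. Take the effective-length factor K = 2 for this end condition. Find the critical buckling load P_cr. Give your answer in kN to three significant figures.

Buckling occurs about the weak axis: I_min = h·b³/12 with b = 60.7 mm (the shorter side).
I_min = 110×60.7³/12 = 2.050×10^6 mm⁴
I = 2.050×10^6 mm⁴ = 2.050×10^-6 m⁴
Effective length L_e = K·L = 2 × 7.67 = 15.34 m
P_cr = π²EI / L_e² = π² × 72.2×10⁹ × 2.050×10^-6 / 15.34² = 6.208×10^3 N

P_cr ≈ 6.21 kN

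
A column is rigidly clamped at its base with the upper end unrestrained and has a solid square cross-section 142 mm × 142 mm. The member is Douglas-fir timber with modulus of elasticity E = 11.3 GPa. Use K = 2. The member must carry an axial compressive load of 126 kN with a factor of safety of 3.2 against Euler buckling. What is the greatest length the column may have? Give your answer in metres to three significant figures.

L_max ≈ 1.53 m

I = a⁴/12 = 142⁴/12 = 3.388×10^7 mm⁴
I = 3.388×10^-5 m⁴
Required critical load P_cr = n·P = 3.2 × 126 = 403.2 kN = 4.032×10^5 N
From P_cr = π²EI/(K·L)²:  L = (1/K)·√(π²EI/P_cr) = (1/2)·√(π²×1.13×10^10×3.388×10^-5/4.032×10^5)
L = 1.53 m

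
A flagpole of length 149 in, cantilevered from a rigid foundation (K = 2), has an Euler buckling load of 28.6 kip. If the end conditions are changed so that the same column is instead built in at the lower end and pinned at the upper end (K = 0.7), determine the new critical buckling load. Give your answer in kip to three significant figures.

P_cr ≈ 233 kip

P_cr ∝ 1/K², so P_cr,new = P_cr,old × (K_old/K_new)² = 28.6 × (2/0.7)²
= 28.6 × 8.163 = 233 kip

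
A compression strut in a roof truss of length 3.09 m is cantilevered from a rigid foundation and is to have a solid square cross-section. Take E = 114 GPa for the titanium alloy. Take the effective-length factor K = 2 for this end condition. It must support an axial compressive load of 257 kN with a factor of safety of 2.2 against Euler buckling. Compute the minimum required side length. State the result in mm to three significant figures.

a ≈ 123 mm

Required P_cr = n·P = 2.2 × 257 = 565.4 kN
L_e = K·L = 2 × 3.09 = 6.180 m
Required I = P_cr·L_e²/(π²E) = 5.654×10^5 × 6.180² / (π² × 1.14×10^11) = 1.919×10^-5 m⁴
I_req = 1.919×10^7 mm⁴
Solid square: I = a⁴/12  ⇒  a = (12I)^(1/4) = (12×1.919×10^7)^(1/4) = 123 mm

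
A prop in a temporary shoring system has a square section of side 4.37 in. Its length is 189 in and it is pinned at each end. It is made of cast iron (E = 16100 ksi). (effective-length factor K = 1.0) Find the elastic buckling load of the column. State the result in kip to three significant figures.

P_cr ≈ 135 kip

I = a⁴/12 = 4.37⁴/12 = 30.39 in⁴
Effective length L_e = K·L = 1 × 189 = 189.0 in
P_cr = π²EI / L_e² = π² × 16100×10³ × 30.39 / 189.0² = 1.352×10^5 lb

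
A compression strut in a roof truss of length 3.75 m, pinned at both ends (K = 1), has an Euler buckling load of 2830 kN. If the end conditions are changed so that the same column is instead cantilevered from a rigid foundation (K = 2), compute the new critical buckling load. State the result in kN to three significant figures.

P_cr ∝ 1/K², so P_cr,new = P_cr,old × (K_old/K_new)² = 2830 × (1/2)²
= 2830 × 0.2500 = 708 kN

P_cr ≈ 708 kN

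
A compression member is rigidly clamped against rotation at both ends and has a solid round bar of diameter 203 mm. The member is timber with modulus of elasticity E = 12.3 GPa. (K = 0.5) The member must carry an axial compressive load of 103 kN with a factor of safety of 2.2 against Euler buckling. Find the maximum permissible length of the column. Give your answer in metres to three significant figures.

I = πd⁴/64 = π×203⁴/64 = 8.336×10^7 mm⁴
I = 8.336×10^-5 m⁴
Required critical load P_cr = n·P = 2.2 × 103 = 226.6 kN = 2.266×10^5 N
From P_cr = π²EI/(K·L)²:  L = (1/K)·√(π²EI/P_cr) = (1/0.5)·√(π²×1.23×10^10×8.336×10^-5/2.266×10^5)
L = 13.4 m

L_max ≈ 13.4 m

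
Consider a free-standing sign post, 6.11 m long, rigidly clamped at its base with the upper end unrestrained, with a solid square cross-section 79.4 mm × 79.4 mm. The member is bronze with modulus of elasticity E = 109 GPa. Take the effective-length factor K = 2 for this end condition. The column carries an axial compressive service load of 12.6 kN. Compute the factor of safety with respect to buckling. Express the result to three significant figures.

n ≈ 1.89

I = a⁴/12 = 79.4⁴/12 = 3.312×10^6 mm⁴
I = 3.312×10^6 mm⁴ = 3.312×10^-6 m⁴
Effective length L_e = K·L = 2 × 6.11 = 12.22 m
P_cr = π²EI / L_e² = π² × 109×10⁹ × 3.312×10^-6 / 12.22² = 2.386×10^4 N
Factor of safety n = P_cr / P = 23.861 / 12.6 = 1.89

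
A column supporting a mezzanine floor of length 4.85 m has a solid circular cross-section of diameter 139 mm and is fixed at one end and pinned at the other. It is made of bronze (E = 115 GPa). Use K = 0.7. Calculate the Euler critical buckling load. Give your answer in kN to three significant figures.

P_cr ≈ 1800 kN

I = πd⁴/64 = π×139⁴/64 = 1.832×10^7 mm⁴
I = 1.832×10^7 mm⁴ = 1.832×10^-5 m⁴
Effective length L_e = K·L = 0.7 × 4.85 = 3.395 m
P_cr = π²EI / L_e² = π² × 115×10⁹ × 1.832×10^-5 / 3.395² = 1.804×10^6 N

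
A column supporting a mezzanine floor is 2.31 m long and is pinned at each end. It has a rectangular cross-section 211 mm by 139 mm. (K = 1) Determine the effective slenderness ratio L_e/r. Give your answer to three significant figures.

λ ≈ 57.6

For a rectangle r_min = b/√12 = 139/√12 = 40.13 mm
L_e = K·L = 1 × 2.31 m = 2.310 m = 2310.0 mm
λ = L_e / r_min = 2310.0 / 40.13 = 57.6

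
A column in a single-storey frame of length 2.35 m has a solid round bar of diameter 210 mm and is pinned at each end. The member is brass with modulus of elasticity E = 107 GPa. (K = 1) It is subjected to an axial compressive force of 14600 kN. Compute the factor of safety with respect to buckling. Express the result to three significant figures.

I = πd⁴/64 = π×210⁴/64 = 9.547×10^7 mm⁴
I = 9.547×10^7 mm⁴ = 9.547×10^-5 m⁴
Effective length L_e = K·L = 1 × 2.35 = 2.350 m
P_cr = π²EI / L_e² = π² × 107×10⁹ × 9.547×10^-5 / 2.350² = 1.826×10^7 N
Factor of safety n = P_cr / P = 18256 / 14600 = 1.25

n ≈ 1.25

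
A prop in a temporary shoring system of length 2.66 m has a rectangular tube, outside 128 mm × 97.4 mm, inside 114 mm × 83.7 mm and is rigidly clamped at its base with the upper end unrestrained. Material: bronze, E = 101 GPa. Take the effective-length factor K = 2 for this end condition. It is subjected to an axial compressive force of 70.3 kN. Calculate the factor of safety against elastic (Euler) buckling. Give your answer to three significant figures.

n ≈ 2.15

Weak-axis I_min = (h_o·b_o³ − h_i·b_i³)/12 with b_o = 97.4, b_i = 83.70 mm (shorter outer/inner sides).
I_min = (128×97.4³ − 114.0×83.70³)/12 = 4.286×10^6 mm⁴
I = 4.286×10^6 mm⁴ = 4.286×10^-6 m⁴
Effective length L_e = K·L = 2 × 2.66 = 5.320 m
P_cr = π²EI / L_e² = π² × 101×10⁹ × 4.286×10^-6 / 5.320² = 1.509×10^5 N
Factor of safety n = P_cr / P = 150.94 / 70.3 = 2.15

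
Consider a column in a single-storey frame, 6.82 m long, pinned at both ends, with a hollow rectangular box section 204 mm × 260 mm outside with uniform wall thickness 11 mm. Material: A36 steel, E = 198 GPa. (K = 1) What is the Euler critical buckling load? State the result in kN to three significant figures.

P_cr ≈ 2700 kN

Inner dimensions: h_i = 260 − 2×11 = 238.0 mm, b_i = 204 − 2×11 = 182.0 mm
Weak-axis I_min = (h_o·b_o³ − h_i·b_i³)/12 with b_o = 204, b_i = 182.0 mm (shorter outer/inner sides).
I_min = (260×204³ − 238.0×182.0³)/12 = 6.438×10^7 mm⁴
I = 6.438×10^7 mm⁴ = 6.438×10^-5 m⁴
Effective length L_e = K·L = 1 × 6.82 = 6.820 m
P_cr = π²EI / L_e² = π² × 198×10⁹ × 6.438×10^-5 / 6.820² = 2.705×10^6 N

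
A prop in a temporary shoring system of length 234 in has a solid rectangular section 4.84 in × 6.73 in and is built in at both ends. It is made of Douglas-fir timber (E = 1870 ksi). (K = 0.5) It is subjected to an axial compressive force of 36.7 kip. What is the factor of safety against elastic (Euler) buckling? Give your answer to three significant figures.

Buckling occurs about the weak axis: I_min = h·b³/12 with b = 4.84 in (the shorter side).
I_min = 6.73×4.84³/12 = 63.59 in⁴
Effective length L_e = K·L = 0.5 × 234 = 117.0 in
P_cr = π²EI / L_e² = π² × 1870×10³ × 63.59 / 117.0² = 8.573×10^4 lb
Factor of safety n = P_cr / P = 85.731 / 36.7 = 2.34

n ≈ 2.34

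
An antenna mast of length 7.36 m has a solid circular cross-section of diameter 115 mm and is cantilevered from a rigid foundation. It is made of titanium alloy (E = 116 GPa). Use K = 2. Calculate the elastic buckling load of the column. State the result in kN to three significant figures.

I = πd⁴/64 = π×115⁴/64 = 8.585×10^6 mm⁴
I = 8.585×10^6 mm⁴ = 8.585×10^-6 m⁴
Effective length L_e = K·L = 2 × 7.36 = 14.72 m
P_cr = π²EI / L_e² = π² × 116×10⁹ × 8.585×10^-6 / 14.72² = 4.536×10^4 N

P_cr ≈ 45.4 kN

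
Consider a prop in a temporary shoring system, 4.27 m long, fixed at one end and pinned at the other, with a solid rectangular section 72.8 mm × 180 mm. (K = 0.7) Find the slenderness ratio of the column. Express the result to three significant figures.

For a rectangle r_min = b/√12 = 72.8/√12 = 21.02 mm
L_e = K·L = 0.7 × 4.27 m = 2.989 m = 2989.0 mm
λ = L_e / r_min = 2989.0 / 21.02 = 142

λ ≈ 142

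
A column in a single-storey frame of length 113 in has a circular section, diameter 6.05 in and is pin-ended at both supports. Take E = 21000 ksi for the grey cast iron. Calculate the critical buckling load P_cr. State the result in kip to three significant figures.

P_cr ≈ 1070 kip

I = πd⁴/64 = π×6.05⁴/64 = 65.76 in⁴
Effective length L_e = K·L = 1 × 113 = 113.0 in
P_cr = π²EI / L_e² = π² × 21000×10³ × 65.76 / 113.0² = 1.067×10^6 lb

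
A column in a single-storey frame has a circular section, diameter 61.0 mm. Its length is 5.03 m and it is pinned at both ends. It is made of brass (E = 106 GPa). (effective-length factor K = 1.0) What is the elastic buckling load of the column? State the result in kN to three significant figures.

P_cr ≈ 28.1 kN

I = πd⁴/64 = π×61.0⁴/64 = 6.797×10^5 mm⁴
I = 6.797×10^5 mm⁴ = 6.797×10^-7 m⁴
Effective length L_e = K·L = 1 × 5.03 = 5.030 m
P_cr = π²EI / L_e² = π² × 106×10⁹ × 6.797×10^-7 / 5.030² = 2.810×10^4 N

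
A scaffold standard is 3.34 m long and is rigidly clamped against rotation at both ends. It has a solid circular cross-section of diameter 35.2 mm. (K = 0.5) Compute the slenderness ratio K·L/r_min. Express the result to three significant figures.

For a solid circle r = d/4 = 35.2/4 = 8.800 mm
L_e = K·L = 0.5 × 3.34 m = 1.670 m = 1670.0 mm
λ = L_e / r_min = 1670.0 / 8.800 = 190

λ ≈ 190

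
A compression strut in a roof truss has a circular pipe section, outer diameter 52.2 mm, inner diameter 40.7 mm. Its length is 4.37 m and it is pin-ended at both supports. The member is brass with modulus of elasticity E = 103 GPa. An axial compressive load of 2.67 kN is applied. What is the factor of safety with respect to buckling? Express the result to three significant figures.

n ≈ 4.58

d_o = 52.2 mm, d_i = 40.7 mm
I = π(d_o⁴ − d_i⁴)/64 = π(52.2⁴ − 40.70⁴)/64 = 2.298×10^5 mm⁴
I = 2.298×10^5 mm⁴ = 2.298×10^-7 m⁴
Effective length L_e = K·L = 1 × 4.37 = 4.370 m
P_cr = π²EI / L_e² = π² × 103×10⁹ × 2.298×10^-7 / 4.370² = 1.223×10^4 N
Factor of safety n = P_cr / P = 12.231 / 2.67 = 4.58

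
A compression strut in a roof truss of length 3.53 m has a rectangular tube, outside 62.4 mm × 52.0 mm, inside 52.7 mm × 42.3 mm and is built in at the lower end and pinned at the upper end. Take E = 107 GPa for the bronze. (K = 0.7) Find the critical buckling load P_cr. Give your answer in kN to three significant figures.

P_cr ≈ 69.0 kN

Weak-axis I_min = (h_o·b_o³ − h_i·b_i³)/12 with b_o = 52.0, b_i = 42.30 mm (shorter outer/inner sides).
I_min = (62.4×52.0³ − 52.70×42.30³)/12 = 3.988×10^5 mm⁴
I = 3.988×10^5 mm⁴ = 3.988×10^-7 m⁴
Effective length L_e = K·L = 0.7 × 3.53 = 2.471 m
P_cr = π²EI / L_e² = π² × 107×10⁹ × 3.988×10^-7 / 2.471² = 6.897×10^4 N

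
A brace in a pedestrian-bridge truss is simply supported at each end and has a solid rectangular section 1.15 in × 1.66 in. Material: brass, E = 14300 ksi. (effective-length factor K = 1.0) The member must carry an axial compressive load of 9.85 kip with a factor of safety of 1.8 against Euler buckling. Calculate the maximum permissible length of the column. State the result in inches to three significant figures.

Buckling occurs about the weak axis: I_min = h·b³/12 with b = 1.15 in (the shorter side).
I_min = 1.66×1.15³/12 = 0.2104 in⁴
Required critical load P_cr = n·P = 1.8 × 9.85 = 17.73 kip = 1.773×10^4 lb
From P_cr = π²EI/(K·L)²:  L = (1/K)·√(π²EI/P_cr) = (1/1)·√(π²×1.43×10^7×0.2104/1.773×10^4)
L = 40.9 in

L_max ≈ 40.9 in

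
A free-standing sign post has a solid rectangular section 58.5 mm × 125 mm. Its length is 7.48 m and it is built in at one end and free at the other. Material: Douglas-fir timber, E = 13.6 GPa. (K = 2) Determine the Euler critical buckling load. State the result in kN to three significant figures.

P_cr ≈ 1.25 kN

Buckling occurs about the weak axis: I_min = h·b³/12 with b = 58.5 mm (the shorter side).
I_min = 125×58.5³/12 = 2.085×10^6 mm⁴
I = 2.085×10^6 mm⁴ = 2.085×10^-6 m⁴
Effective length L_e = K·L = 2 × 7.48 = 14.96 m
P_cr = π²EI / L_e² = π² × 13.6×10⁹ × 2.085×10^-6 / 14.96² = 1.251×10^3 N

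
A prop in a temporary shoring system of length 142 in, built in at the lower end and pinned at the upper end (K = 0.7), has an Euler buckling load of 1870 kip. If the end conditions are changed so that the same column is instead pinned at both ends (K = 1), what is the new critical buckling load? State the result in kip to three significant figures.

P_cr ≈ 916 kip

P_cr ∝ 1/K², so P_cr,new = P_cr,old × (K_old/K_new)² = 1870 × (0.7/1)²
= 1870 × 0.4900 = 916 kip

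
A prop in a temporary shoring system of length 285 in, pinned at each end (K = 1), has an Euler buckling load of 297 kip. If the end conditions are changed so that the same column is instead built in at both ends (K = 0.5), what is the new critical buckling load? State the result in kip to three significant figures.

P_cr ∝ 1/K², so P_cr,new = P_cr,old × (K_old/K_new)² = 297 × (1/0.5)²
= 297 × 4.000 = 1190 kip

P_cr ≈ 1190 kip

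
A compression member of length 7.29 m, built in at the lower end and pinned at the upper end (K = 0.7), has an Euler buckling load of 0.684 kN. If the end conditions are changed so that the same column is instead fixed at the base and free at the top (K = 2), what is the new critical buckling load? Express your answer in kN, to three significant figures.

P_cr ∝ 1/K², so P_cr,new = P_cr,old × (K_old/K_new)² = 0.684 × (0.7/2)²
= 0.684 × 0.1225 = 0.0838 kN

P_cr ≈ 0.0838 kN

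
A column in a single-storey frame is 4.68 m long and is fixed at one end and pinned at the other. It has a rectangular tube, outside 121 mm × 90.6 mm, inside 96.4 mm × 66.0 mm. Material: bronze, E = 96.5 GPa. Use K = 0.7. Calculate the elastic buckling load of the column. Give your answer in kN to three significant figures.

Weak-axis I_min = (h_o·b_o³ − h_i·b_i³)/12 with b_o = 90.6, b_i = 66.00 mm (shorter outer/inner sides).
I_min = (121×90.6³ − 96.40×66.00³)/12 = 5.189×10^6 mm⁴
I = 5.189×10^6 mm⁴ = 5.189×10^-6 m⁴
Effective length L_e = K·L = 0.7 × 4.68 = 3.276 m
P_cr = π²EI / L_e² = π² × 96.5×10⁹ × 5.189×10^-6 / 3.276² = 4.605×10^5 N

P_cr ≈ 461 kN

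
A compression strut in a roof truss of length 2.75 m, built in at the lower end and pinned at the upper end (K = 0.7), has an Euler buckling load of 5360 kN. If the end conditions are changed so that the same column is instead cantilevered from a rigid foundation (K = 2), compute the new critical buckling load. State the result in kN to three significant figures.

P_cr ≈ 657 kN

P_cr ∝ 1/K², so P_cr,new = P_cr,old × (K_old/K_new)² = 5360 × (0.7/2)²
= 5360 × 0.1225 = 657 kN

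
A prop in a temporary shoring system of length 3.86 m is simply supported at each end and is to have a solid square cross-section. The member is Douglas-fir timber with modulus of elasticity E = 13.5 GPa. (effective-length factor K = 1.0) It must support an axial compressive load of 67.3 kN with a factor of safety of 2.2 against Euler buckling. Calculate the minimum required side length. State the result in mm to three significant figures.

a ≈ 119 mm

Required P_cr = n·P = 2.2 × 67.3 = 148.1 kN
L_e = K·L = 1 × 3.86 = 3.860 m
Required I = P_cr·L_e²/(π²E) = 1.481×10^5 × 3.860² / (π² × 1.35×10^10) = 1.656×10^-5 m⁴
I_req = 1.656×10^7 mm⁴
Solid square: I = a⁴/12  ⇒  a = (12I)^(1/4) = (12×1.656×10^7)^(1/4) = 119 mm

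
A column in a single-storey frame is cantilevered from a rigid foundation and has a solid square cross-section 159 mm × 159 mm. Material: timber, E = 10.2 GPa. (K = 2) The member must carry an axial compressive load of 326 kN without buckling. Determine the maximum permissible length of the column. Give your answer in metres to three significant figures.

L_max ≈ 2.03 m

I = a⁴/12 = 159⁴/12 = 5.326×10^7 mm⁴
I = 5.326×10^-5 m⁴
At the buckling limit P_cr = P = 3.260×10^5 N
From P_cr = π²EI/(K·L)²:  L = (1/K)·√(π²EI/P_cr) = (1/2)·√(π²×1.02×10^10×5.326×10^-5/3.260×10^5)
L = 2.03 m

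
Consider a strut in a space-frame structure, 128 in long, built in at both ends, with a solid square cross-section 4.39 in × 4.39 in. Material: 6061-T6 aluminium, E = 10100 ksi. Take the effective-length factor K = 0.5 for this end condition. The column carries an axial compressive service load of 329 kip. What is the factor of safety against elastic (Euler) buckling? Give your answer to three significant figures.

I = a⁴/12 = 4.39⁴/12 = 30.95 in⁴
Effective length L_e = K·L = 0.5 × 128 = 64.00 in
P_cr = π²EI / L_e² = π² × 10100×10³ × 30.95 / 64.00² = 7.532×10^5 lb
Factor of safety n = P_cr / P = 753.25 / 329 = 2.29

n ≈ 2.29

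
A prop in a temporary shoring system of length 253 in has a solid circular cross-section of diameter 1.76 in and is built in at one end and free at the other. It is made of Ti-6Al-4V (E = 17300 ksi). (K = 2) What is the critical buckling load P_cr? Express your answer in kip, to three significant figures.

P_cr ≈ 0.314 kip

I = πd⁴/64 = π×1.76⁴/64 = 0.4710 in⁴
Effective length L_e = K·L = 2 × 253 = 506.0 in
P_cr = π²EI / L_e² = π² × 17300×10³ × 0.4710 / 506.0² = 314.1 lb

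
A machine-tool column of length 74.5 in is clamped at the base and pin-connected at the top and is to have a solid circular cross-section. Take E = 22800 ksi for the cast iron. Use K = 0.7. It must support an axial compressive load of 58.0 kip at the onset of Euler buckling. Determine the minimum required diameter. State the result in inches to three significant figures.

L_e = K·L = 0.7 × 74.5 = 52.15 in
Required I = P_cr·L_e²/(π²E) = 5.800×10^4 × 52.15² / (π² × 2.28×10^7) = 0.7010 in⁴
Solid circle: I = πd⁴/64  ⇒  d = (64I/π)^(1/4) = (64×0.7010/π)^(1/4) = 1.94 in

d ≈ 1.94 in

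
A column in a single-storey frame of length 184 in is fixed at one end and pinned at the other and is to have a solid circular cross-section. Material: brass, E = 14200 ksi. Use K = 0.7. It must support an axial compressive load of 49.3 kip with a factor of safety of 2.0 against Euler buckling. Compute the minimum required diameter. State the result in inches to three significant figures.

Required P_cr = n·P = 2.0 × 49.3 = 98.60 kip
L_e = K·L = 0.7 × 184 = 128.8 in
Required I = P_cr·L_e²/(π²E) = 9.860×10^4 × 128.8² / (π² × 1.42×10^7) = 11.67 in⁴
Solid circle: I = πd⁴/64  ⇒  d = (64I/π)^(1/4) = (64×11.67/π)^(1/4) = 3.93 in

d ≈ 3.93 in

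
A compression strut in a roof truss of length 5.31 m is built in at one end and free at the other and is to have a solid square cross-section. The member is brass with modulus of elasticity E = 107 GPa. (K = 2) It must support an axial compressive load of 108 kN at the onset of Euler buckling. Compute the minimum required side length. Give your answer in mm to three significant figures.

L_e = K·L = 2 × 5.31 = 10.62 m
Required I = P_cr·L_e²/(π²E) = 1.080×10^5 × 10.62² / (π² × 1.07×10^11) = 1.153×10^-5 m⁴
I_req = 1.153×10^7 mm⁴
Solid square: I = a⁴/12  ⇒  a = (12I)^(1/4) = (12×1.153×10^7)^(1/4) = 108 mm

a ≈ 108 mm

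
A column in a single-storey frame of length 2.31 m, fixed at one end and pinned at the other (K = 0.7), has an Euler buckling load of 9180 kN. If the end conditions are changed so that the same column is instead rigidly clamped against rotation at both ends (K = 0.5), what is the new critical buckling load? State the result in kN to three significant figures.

P_cr ∝ 1/K², so P_cr,new = P_cr,old × (K_old/K_new)² = 9180 × (0.7/0.5)²
= 9180 × 1.960 = 18000 kN

P_cr ≈ 18000 kN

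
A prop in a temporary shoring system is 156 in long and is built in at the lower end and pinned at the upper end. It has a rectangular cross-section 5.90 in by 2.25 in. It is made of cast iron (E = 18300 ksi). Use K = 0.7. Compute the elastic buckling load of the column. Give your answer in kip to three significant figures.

Buckling occurs about the weak axis: I_min = h·b³/12 with b = 2.25 in (the shorter side).
I_min = 5.90×2.25³/12 = 5.600 in⁴
Effective length L_e = K·L = 0.7 × 156 = 109.2 in
P_cr = π²EI / L_e² = π² × 18300×10³ × 5.600 / 109.2² = 8.483×10^4 lb

P_cr ≈ 84.8 kip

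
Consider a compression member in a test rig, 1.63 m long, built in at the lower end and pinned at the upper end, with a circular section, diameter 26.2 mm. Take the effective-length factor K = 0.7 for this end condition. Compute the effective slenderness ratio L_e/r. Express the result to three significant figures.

λ ≈ 174

For a solid circle r = d/4 = 26.2/4 = 6.550 mm
L_e = K·L = 0.7 × 1.63 m = 1.141 m = 1141.0 mm
λ = L_e / r_min = 1141.0 / 6.550 = 174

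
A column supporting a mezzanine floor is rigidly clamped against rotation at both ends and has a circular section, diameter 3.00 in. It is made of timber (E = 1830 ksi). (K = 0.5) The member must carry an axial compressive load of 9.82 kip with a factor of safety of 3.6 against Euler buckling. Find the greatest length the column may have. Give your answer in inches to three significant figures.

I = πd⁴/64 = π×3.00⁴/64 = 3.976 in⁴
Required critical load P_cr = n·P = 3.6 × 9.82 = 35.35 kip = 3.535×10^4 lb
From P_cr = π²EI/(K·L)²:  L = (1/K)·√(π²EI/P_cr) = (1/0.5)·√(π²×1.83×10^6×3.976/3.535×10^4)
L = 90.1 in

L_max ≈ 90.1 in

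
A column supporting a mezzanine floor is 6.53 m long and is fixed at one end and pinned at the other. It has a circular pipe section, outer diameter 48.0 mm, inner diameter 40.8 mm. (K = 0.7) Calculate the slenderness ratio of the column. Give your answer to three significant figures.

d_o = 48.0 mm, d_i = 40.8 mm
I = π(d_o⁴ − d_i⁴)/64 = π(48.0⁴ − 40.80⁴)/64 = 1.246×10^5 mm⁴
A = 502.2 mm²;  r_min = √(I/A) = √(1.246×10^5/502.2) = 15.75 mm
L_e = K·L = 0.7 × 6.53 m = 4.571 m = 4571.0 mm
λ = L_e / r_min = 4571.0 / 15.75 = 290

λ ≈ 290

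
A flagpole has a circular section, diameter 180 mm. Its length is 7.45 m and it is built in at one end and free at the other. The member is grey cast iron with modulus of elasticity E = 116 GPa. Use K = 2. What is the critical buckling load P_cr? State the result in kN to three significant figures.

I = πd⁴/64 = π×180⁴/64 = 5.153×10^7 mm⁴
I = 5.153×10^7 mm⁴ = 5.153×10^-5 m⁴
Effective length L_e = K·L = 2 × 7.45 = 14.90 m
P_cr = π²EI / L_e² = π² × 116×10⁹ × 5.153×10^-5 / 14.90² = 2.657×10^5 N

P_cr ≈ 266 kN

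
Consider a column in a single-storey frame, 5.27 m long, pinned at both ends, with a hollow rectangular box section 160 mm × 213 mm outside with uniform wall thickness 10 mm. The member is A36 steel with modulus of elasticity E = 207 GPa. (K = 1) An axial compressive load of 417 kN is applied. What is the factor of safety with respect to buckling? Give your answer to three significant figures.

Inner dimensions: h_i = 213 − 2×10 = 193.0 mm, b_i = 160 − 2×10 = 140.0 mm
Weak-axis I_min = (h_o·b_o³ − h_i·b_i³)/12 with b_o = 160, b_i = 140.0 mm (shorter outer/inner sides).
I_min = (213×160³ − 193.0×140.0³)/12 = 2.857×10^7 mm⁴
I = 2.857×10^7 mm⁴ = 2.857×10^-5 m⁴
Effective length L_e = K·L = 1 × 5.27 = 5.270 m
P_cr = π²EI / L_e² = π² × 207×10⁹ × 2.857×10^-5 / 5.270² = 2.102×10^6 N
Factor of safety n = P_cr / P = 2101.7 / 417 = 5.04

n ≈ 5.04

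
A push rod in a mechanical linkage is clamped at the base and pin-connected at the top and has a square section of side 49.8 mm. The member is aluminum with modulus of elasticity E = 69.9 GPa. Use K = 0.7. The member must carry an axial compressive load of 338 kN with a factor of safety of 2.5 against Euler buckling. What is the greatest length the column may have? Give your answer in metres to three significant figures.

L_max ≈ 0.924 m

I = a⁴/12 = 49.8⁴/12 = 5.125×10^5 mm⁴
I = 5.125×10^-7 m⁴
Required critical load P_cr = n·P = 2.5 × 338 = 845.0 kN = 8.450×10^5 N
From P_cr = π²EI/(K·L)²:  L = (1/K)·√(π²EI/P_cr) = (1/0.7)·√(π²×6.99×10^10×5.125×10^-7/8.450×10^5)
L = 0.924 m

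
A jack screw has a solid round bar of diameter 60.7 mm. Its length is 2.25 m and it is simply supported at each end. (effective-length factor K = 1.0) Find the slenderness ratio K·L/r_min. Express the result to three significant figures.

λ ≈ 148

For a solid circle r = d/4 = 60.7/4 = 15.18 mm
L_e = K·L = 1 × 2.25 m = 2.250 m = 2250.0 mm
λ = L_e / r_min = 2250.0 / 15.18 = 148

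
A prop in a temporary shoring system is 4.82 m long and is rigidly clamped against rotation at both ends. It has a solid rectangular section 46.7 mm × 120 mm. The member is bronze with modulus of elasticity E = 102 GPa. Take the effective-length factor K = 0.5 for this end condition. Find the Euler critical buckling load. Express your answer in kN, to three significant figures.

P_cr ≈ 177 kN

Buckling occurs about the weak axis: I_min = h·b³/12 with b = 46.7 mm (the shorter side).
I_min = 120×46.7³/12 = 1.018×10^6 mm⁴
I = 1.018×10^6 mm⁴ = 1.018×10^-6 m⁴
Effective length L_e = K·L = 0.5 × 4.82 = 2.410 m
P_cr = π²EI / L_e² = π² × 102×10⁹ × 1.018×10^-6 / 2.410² = 1.765×10^5 N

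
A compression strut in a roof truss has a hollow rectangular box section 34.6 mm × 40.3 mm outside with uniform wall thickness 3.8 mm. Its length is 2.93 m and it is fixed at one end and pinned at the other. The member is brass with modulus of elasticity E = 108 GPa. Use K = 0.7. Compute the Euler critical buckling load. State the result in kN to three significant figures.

P_cr ≈ 21.7 kN

Inner dimensions: h_i = 40.3 − 2×3.8 = 32.70 mm, b_i = 34.6 − 2×3.8 = 27.00 mm
Weak-axis I_min = (h_o·b_o³ − h_i·b_i³)/12 with b_o = 34.6, b_i = 27.00 mm (shorter outer/inner sides).
I_min = (40.3×34.6³ − 32.70×27.00³)/12 = 8.547×10^4 mm⁴
I = 8.547×10^4 mm⁴ = 8.547×10^-8 m⁴
Effective length L_e = K·L = 0.7 × 2.93 = 2.051 m
P_cr = π²EI / L_e² = π² × 108×10⁹ × 8.547×10^-8 / 2.051² = 2.166×10^4 N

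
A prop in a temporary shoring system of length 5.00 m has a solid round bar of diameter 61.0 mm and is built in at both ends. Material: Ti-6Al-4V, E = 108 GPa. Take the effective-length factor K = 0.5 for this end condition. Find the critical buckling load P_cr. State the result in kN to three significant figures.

P_cr ≈ 116 kN

I = πd⁴/64 = π×61.0⁴/64 = 6.797×10^5 mm⁴
I = 6.797×10^5 mm⁴ = 6.797×10^-7 m⁴
Effective length L_e = K·L = 0.5 × 5.00 = 2.500 m
P_cr = π²EI / L_e² = π² × 108×10⁹ × 6.797×10^-7 / 2.500² = 1.159×10^5 N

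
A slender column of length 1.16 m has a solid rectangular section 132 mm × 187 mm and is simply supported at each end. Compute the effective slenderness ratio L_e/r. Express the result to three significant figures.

λ ≈ 30.4

For a rectangle r_min = b/√12 = 132/√12 = 38.11 mm
L_e = K·L = 1 × 1.16 m = 1.160 m = 1160.0 mm
λ = L_e / r_min = 1160.0 / 38.11 = 30.4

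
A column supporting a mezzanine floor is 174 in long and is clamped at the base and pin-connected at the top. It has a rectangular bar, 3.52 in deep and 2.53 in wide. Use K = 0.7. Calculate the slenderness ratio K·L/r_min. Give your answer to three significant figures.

Buckling occurs about the weak axis: I_min = h·b³/12 with b = 2.53 in (the shorter side).
I_min = 3.52×2.53³/12 = 4.750 in⁴
A = 8.906 in²;  r_min = √(I/A) = √(4.750/8.906) = 0.7303 in
L_e = K·L = 0.7 × 174 = 121.8 in
λ = L_e / r_min = 121.80 / 0.7303 = 167

λ ≈ 167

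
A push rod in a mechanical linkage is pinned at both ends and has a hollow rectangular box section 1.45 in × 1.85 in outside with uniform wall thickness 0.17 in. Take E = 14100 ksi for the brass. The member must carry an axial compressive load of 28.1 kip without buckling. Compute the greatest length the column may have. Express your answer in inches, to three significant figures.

Inner dimensions: h_i = 1.85 − 2×0.17 = 1.510 in, b_i = 1.45 − 2×0.17 = 1.110 in
Weak-axis I_min = (h_o·b_o³ − h_i·b_i³)/12 with b_o = 1.45, b_i = 1.110 in (shorter outer/inner sides).
I_min = (1.85×1.45³ − 1.510×1.110³)/12 = 0.2979 in⁴
At the buckling limit P_cr = P = 2.810×10^4 lb
From P_cr = π²EI/(K·L)²:  L = (1/K)·√(π²EI/P_cr) = (1/1)·√(π²×1.41×10^7×0.2979/2.810×10^4)
L = 38.4 in

L_max ≈ 38.4 in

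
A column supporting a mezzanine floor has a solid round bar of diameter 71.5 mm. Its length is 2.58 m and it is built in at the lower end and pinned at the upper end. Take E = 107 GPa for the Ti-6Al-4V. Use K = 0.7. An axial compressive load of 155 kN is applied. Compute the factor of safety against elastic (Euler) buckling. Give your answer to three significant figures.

I = πd⁴/64 = π×71.5⁴/64 = 1.283×10^6 mm⁴
I = 1.283×10^6 mm⁴ = 1.283×10^-6 m⁴
Effective length L_e = K·L = 0.7 × 2.58 = 1.806 m
P_cr = π²EI / L_e² = π² × 107×10⁹ × 1.283×10^-6 / 1.806² = 4.154×10^5 N
Factor of safety n = P_cr / P = 415.38 / 155 = 2.68

n ≈ 2.68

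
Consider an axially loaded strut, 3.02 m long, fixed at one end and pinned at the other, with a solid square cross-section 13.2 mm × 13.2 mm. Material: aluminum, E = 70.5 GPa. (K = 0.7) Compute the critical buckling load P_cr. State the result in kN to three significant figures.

P_cr ≈ 0.394 kN

I = a⁴/12 = 13.2⁴/12 = 2.530×10^3 mm⁴
I = 2.530×10^3 mm⁴ = 2.530×10^-9 m⁴
Effective length L_e = K·L = 0.7 × 3.02 = 2.114 m
P_cr = π²EI / L_e² = π² × 70.5×10⁹ × 2.530×10^-9 / 2.114² = 393.9 N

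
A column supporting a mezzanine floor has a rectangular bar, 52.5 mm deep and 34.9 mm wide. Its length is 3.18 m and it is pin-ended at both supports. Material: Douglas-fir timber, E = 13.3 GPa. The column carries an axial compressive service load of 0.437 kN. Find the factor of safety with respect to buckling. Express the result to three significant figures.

Buckling occurs about the weak axis: I_min = h·b³/12 with b = 34.9 mm (the shorter side).
I_min = 52.5×34.9³/12 = 1.860×10^5 mm⁴
I = 1.860×10^5 mm⁴ = 1.860×10^-7 m⁴
Effective length L_e = K·L = 1 × 3.18 = 3.180 m
P_cr = π²EI / L_e² = π² × 13.3×10⁹ × 1.860×10^-7 / 3.180² = 2.414×10^3 N
Factor of safety n = P_cr / P = 2.4141 / 0.437 = 5.52

n ≈ 5.52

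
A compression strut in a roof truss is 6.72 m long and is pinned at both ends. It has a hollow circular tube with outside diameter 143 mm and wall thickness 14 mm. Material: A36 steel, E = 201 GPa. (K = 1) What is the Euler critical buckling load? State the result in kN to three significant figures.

P_cr ≈ 525 kN

Inner diameter d_i = 143 − 2×14 = 115.0 mm
I = π(d_o⁴ − d_i⁴)/64 = π(143⁴ − 115.0⁴)/64 = 1.194×10^7 mm⁴
I = 1.194×10^7 mm⁴ = 1.194×10^-5 m⁴
Effective length L_e = K·L = 1 × 6.72 = 6.720 m
P_cr = π²EI / L_e² = π² × 201×10⁹ × 1.194×10^-5 / 6.720² = 5.246×10^5 N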